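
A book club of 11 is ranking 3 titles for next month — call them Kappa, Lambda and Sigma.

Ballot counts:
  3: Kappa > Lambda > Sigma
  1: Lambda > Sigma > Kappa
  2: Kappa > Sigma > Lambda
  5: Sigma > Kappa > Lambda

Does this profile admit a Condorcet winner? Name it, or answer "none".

Head-to-head results (11 members):
Kappa vs Lambda: Kappa preferred on 3+2+5 = 10 ballots; Kappa wins 10–1.
Kappa vs Sigma: 5 to 6, Sigma.
Lambda vs Sigma: Lambda preferred on 3+1 = 4 ballots; Sigma wins 7–4.
Only Sigma has no losses; Sigma is the Condorcet winner.

Sigma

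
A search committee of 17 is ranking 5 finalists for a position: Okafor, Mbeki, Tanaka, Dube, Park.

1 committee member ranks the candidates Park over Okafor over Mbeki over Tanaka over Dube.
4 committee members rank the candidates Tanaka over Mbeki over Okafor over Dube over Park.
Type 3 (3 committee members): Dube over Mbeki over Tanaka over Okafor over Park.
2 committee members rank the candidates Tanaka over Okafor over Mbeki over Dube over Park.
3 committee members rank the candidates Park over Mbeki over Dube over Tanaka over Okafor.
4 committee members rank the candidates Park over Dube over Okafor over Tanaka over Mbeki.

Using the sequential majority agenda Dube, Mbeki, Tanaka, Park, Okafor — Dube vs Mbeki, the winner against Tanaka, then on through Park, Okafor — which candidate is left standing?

Round 1: Dube vs Mbeki — 7–10, Mbeki advances.
Round 2: Mbeki vs Tanaka — 7–10, Tanaka advances.
Round 3: Tanaka vs Park — 9–8, Tanaka advances.
Round 4: Tanaka vs Okafor — 12–5, Tanaka advances.
The agenda winner is Tanaka.

Tanaka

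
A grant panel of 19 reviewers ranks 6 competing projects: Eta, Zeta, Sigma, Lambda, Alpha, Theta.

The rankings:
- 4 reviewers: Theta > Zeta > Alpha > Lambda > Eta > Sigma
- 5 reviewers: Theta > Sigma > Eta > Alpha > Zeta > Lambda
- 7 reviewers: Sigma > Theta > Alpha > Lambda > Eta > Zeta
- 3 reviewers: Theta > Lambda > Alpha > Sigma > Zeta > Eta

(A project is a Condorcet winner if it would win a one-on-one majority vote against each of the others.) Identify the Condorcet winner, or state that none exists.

Theta

Head-to-head results (19 reviewers):
Eta–Zeta: Eta 12–7.
Eta vs Sigma: Sigma, 15–4.
Eta–Lambda: Lambda 14–5.
Eta vs Alpha: Alpha, 14–5.
Eta vs Theta: Theta wins 19–0.
Zeta–Sigma: Sigma 15–4.
Zeta vs Lambda: Lambda, 10–9.
Zeta vs Alpha: Alpha wins 15–4.
Zeta–Theta: Theta 19–0.
Sigma–Lambda: Sigma 12–7.
Sigma–Alpha: Sigma 12–7.
Sigma–Theta: Theta 12–7.
Lambda vs Alpha: Alpha wins 16–3.
Lambda vs Theta: Theta, 19–0.
Alpha–Theta: Theta 19–0.
Theta beats each of Eta, Zeta, Sigma, Lambda, Alpha — Theta is the Condorcet winner.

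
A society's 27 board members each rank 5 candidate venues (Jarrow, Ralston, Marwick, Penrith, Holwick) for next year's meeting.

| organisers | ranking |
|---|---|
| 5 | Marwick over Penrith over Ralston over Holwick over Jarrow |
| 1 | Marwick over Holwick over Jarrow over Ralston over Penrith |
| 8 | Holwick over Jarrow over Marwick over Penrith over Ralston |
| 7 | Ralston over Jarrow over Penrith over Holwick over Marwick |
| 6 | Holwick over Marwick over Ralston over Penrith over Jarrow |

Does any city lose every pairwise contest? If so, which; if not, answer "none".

Penrith

Head-to-head results (27 organisers):
Jarrow–Ralston: Ralston 18–9.
Jarrow vs Marwick: Jarrow wins 15–12.
Jarrow vs Penrith: 1+8+7 = 16 for Jarrow, 11 for Penrith — Jarrow by 16–11.
Jarrow vs Holwick: Holwick wins 20–7.
Ralston–Marwick: Marwick 20–7.
Ralston vs Penrith: Ralston is ranked higher on 1+7+6 = 14 ballots, Penrith on 13. Ralston wins 14–13.
Ralston–Holwick: Holwick 15–12.
Marwick–Penrith: Marwick 20–7.
Marwick vs Holwick: 5+1 = 6 for Marwick, 21 for Holwick — Holwick by 21–6.
Penrith vs Holwick: Holwick wins 15–12.
Penrith loses to every other city — it is the Condorcet loser.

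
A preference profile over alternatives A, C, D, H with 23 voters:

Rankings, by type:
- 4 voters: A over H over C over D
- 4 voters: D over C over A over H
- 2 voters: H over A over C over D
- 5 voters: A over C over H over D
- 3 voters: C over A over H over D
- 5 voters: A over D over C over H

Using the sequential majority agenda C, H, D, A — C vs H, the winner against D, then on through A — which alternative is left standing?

A

Round 1: C vs H — 17–6, C advances.
Round 2: C vs D — 14–9, C advances.
Round 3: C vs A — 7–16, A advances.
The agenda winner is A.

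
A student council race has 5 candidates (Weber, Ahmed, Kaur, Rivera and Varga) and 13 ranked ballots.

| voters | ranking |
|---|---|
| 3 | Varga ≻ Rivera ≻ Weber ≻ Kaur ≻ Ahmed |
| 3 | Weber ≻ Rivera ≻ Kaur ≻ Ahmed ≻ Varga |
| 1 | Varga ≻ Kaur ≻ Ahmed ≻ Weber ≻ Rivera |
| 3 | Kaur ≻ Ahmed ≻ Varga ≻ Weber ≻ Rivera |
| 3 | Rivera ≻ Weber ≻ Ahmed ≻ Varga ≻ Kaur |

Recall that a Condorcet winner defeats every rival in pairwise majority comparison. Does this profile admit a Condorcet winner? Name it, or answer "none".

none

Check each pair by majority over 13 ballots:
Weber–Ahmed: Weber 9–4.
Weber vs Kaur: Weber, 9–4.
Weber vs Rivera: Weber is ranked higher on 3+1+3 = 7 ballots, Rivera on 6. Weber wins 7–6.
Weber vs Varga: Varga wins 7–6.
Ahmed vs Kaur: Ahmed is ranked higher on 3 ballots, Kaur on 10. Kaur wins 10–3.
Ahmed–Rivera: Rivera 9–4.
Ahmed vs Varga: Ahmed is ranked higher on 3+3+3 = 9 ballots, Varga on 4. Ahmed wins 9–4.
Kaur–Rivera: Rivera 9–4.
Kaur vs Varga: Varga wins 7–6.
Rivera vs Varga: Rivera preferred on 3+3 = 6 ballots; Varga wins 7–6.
Each candidate drops at least one matchup (Weber loses to Varga; Ahmed loses to Weber; Kaur loses to Weber; Rivera loses to Weber; Varga loses to Ahmed); the cycle Weber > Ahmed > Varga > Weber rules out a Condorcet winner.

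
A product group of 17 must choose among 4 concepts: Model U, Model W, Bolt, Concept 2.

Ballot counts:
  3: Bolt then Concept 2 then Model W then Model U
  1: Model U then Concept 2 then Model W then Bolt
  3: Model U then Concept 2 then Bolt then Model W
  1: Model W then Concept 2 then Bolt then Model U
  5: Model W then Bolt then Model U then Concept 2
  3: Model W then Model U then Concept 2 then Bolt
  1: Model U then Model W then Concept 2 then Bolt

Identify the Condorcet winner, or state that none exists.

Model W

Check each pair by majority over 17 ballots:
Model U vs Model W: 5 to 12, Model W.
Model U–Bolt: Bolt 9–8.
Model U vs Concept 2: Model U, 13–4.
Model W vs Bolt: 11 to 6, Model W.
Model W vs Concept 2: Model W wins 10–7.
Bolt vs Concept 2: Bolt is ranked higher on 3+5 = 8 ballots, Concept 2 on 9. Concept 2 wins 9–8.
Model W defeats every rival head-to-head and is the Condorcet winner.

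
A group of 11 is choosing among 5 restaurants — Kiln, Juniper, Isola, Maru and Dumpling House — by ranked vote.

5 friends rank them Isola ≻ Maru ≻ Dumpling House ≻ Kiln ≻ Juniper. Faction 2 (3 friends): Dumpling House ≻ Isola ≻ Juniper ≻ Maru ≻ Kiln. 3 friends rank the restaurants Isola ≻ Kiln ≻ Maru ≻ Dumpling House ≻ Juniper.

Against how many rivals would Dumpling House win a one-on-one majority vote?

2

Dumpling House against each rival (11 friends):
Dumpling House vs Kiln: 5+3 = 8 for Dumpling House, 3 for Kiln — Dumpling House by 8–3.
Dumpling House vs Juniper: 11 to 0, Dumpling House.
Dumpling House vs Isola: 3 for Dumpling House, 8 for Isola — Isola by 8–3.
Dumpling House vs Maru: Dumpling House is ranked higher on 3 ballots, Maru on 8. Maru wins 8–3.
Dumpling House beats Kiln, Juniper; loses to Isola, Maru — 2 pairwise wins.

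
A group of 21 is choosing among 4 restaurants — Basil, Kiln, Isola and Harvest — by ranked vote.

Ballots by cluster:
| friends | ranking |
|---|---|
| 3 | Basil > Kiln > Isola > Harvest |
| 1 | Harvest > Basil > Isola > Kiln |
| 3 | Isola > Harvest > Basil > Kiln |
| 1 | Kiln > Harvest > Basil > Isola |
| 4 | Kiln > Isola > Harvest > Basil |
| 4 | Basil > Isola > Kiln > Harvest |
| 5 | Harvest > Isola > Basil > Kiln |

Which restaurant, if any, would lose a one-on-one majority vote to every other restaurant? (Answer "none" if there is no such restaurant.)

none

Head-to-head results (21 friends):
Basil vs Kiln: 16 to 5, Basil.
Basil vs Isola: 3+1+1+4 = 9 for Basil, 12 for Isola — Isola by 12–9.
Basil vs Harvest: Basil is ranked higher on 3+4 = 7 ballots, Harvest on 14. Harvest wins 14–7.
Kiln vs Isola: Isola wins 13–8.
Kiln vs Harvest: Kiln preferred on 3+1+4+4 = 12 ballots; Kiln wins 12–9.
Isola vs Harvest: Isola wins 14–7.
No restaurant is winless: Basil beats Kiln; Kiln beats Harvest; Isola beats Basil; Harvest beats Basil. There is no Condorcet loser.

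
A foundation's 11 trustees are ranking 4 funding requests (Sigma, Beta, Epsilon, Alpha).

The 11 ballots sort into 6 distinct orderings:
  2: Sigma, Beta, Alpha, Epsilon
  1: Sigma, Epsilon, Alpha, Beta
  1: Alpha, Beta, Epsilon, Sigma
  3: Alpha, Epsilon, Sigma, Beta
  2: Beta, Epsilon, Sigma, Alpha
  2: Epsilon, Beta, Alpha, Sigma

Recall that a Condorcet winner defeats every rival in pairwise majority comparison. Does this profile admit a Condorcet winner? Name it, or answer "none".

Head-to-head results (11 reviewers):
Sigma vs Beta: 2+1+3 = 6 for Sigma, 5 for Beta — Sigma by 6–5.
Sigma vs Epsilon: Sigma preferred on 2+1 = 3 ballots; Epsilon wins 8–3.
Sigma vs Alpha: 2+1+2 = 5 for Sigma, 6 for Alpha — Alpha by 6–5.
Beta vs Epsilon: Beta preferred on 2+1+2 = 5 ballots; Epsilon wins 6–5.
Beta vs Alpha: 2+2+2 = 6 for Beta, 5 for Alpha — Beta by 6–5.
Epsilon vs Alpha: Epsilon is ranked higher on 1+2+2 = 5 ballots, Alpha on 6. Alpha wins 6–5.
Each project drops at least one matchup (Sigma loses to Epsilon; Beta loses to Sigma; Epsilon loses to Alpha; Alpha loses to Beta); the cycle Sigma → Beta → Alpha → Sigma rules out a Condorcet winner.

none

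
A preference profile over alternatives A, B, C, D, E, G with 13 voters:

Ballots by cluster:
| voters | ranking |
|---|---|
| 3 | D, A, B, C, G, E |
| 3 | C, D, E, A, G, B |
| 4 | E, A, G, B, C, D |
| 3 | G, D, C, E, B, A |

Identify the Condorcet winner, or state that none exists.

none

Pairwise majorities:
A–B: A 10–3.
A vs C: A wins 7–6.
A–D: D 9–4.
A vs E: E wins 10–3.
A–G: A 10–3.
B vs C: B, 7–6.
B–D: D 9–4.
B vs E: E, 10–3.
B vs G: G, 10–3.
C–D: C 7–6.
C–E: C 9–4.
C–G: G 7–6.
D vs E: D, 9–4.
D–G: G 7–6.
E vs G: E wins 7–6.
Every alternative loses at least once (A loses to D; B loses to A; C loses to A; D loses to C; E loses to C; G loses to A). The majority relation contains the cycle A beats C beats D beats A, so there is no Condorcet winner.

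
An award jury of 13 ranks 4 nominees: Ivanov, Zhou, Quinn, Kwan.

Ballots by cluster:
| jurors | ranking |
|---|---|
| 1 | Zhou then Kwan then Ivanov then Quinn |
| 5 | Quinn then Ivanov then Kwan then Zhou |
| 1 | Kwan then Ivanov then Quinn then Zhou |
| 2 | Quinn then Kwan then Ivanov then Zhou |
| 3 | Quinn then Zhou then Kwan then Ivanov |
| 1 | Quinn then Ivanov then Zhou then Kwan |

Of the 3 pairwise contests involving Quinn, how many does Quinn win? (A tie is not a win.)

3

Quinn against each rival (13 jurors):
Quinn–Ivanov: Quinn 11–2.
Quinn vs Zhou: Quinn wins 12–1.
Quinn vs Kwan: Quinn is ranked higher on 5+2+3+1 = 11 ballots, Kwan on 2. Quinn wins 11–2.
Quinn beats Ivanov, Zhou, Kwan — 3 pairwise wins.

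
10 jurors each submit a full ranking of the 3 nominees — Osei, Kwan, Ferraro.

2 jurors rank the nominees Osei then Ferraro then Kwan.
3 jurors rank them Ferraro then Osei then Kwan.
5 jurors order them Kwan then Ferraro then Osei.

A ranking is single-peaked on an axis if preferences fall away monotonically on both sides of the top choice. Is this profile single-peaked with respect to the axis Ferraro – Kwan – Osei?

no

Axis positions: Ferraro=1, Kwan=2, Osei=3.
Type 1: ranking walks positions 3-1-2; Ferraro is ranked above Kwan even though Kwan lies between Ferraro and the peak Osei on the axis — preferences dip and rise again. Not single-peaked.
Type 2: ranking walks positions 1-3-2; Osei is ranked above Kwan even though Kwan lies between Osei and the peak Ferraro on the axis — preferences dip and rise again. Not single-peaked.
Type 3 (peak Kwan at position 2): ranking walks positions 2-1-3, expanding outward from the peak — single-peaked.
Type 1 violates single-peakedness, so the profile is not single-peaked on this axis.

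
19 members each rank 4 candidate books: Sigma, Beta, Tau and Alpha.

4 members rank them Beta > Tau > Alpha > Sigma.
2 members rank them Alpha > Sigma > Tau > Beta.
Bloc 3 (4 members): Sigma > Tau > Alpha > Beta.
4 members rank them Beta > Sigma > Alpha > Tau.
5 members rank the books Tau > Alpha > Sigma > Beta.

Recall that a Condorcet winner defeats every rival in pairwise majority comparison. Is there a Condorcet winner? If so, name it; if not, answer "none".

Pairwise majorities:
Sigma vs Beta: Sigma wins 11–8.
Sigma vs Tau: Sigma preferred on 2+4+4 = 10 ballots; Sigma wins 10–9.
Sigma vs Alpha: 4+4 = 8 for Sigma, 11 for Alpha — Alpha by 11–8.
Beta vs Tau: 8 to 11, Tau.
Beta vs Alpha: 8 to 11, Alpha.
Tau–Alpha: Tau 13–6.
Each book drops at least one matchup (Sigma loses to Alpha; Beta loses to Sigma; Tau loses to Sigma; Alpha loses to Tau); the cycle Sigma > Tau > Alpha > Sigma rules out a Condorcet winner.

none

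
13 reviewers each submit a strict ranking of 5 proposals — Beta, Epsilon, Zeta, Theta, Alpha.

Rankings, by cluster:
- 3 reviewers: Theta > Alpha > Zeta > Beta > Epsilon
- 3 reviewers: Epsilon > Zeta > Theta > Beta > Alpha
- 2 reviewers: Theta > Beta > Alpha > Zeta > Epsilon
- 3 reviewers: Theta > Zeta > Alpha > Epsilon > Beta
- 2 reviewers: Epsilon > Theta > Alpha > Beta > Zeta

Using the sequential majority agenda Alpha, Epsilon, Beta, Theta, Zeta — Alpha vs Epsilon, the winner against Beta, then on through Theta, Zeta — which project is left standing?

Round 1: Alpha vs Epsilon — 8–5, Alpha advances.
Round 2: Alpha vs Beta — 8–5, Alpha advances.
Round 3: Alpha vs Theta — 0–13, Theta advances.
Round 4: Theta vs Zeta — 10–3, Theta advances.
The agenda winner is Theta.

Theta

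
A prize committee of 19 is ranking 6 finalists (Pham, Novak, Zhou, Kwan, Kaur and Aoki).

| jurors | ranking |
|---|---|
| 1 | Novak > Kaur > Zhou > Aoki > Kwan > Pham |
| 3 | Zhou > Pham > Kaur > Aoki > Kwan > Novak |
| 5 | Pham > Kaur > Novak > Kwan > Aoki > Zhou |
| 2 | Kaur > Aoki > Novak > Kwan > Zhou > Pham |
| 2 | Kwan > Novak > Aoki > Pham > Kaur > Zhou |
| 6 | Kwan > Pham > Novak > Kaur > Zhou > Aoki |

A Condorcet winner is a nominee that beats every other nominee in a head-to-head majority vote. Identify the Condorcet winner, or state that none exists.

none

Check each pair by majority over 19 ballots:
Pham–Novak: Pham 14–5.
Pham vs Zhou: Pham, 13–6.
Pham–Kwan: Kwan 11–8.
Pham vs Kaur: Pham wins 16–3.
Pham vs Aoki: Pham, 14–5.
Novak–Zhou: Novak 16–3.
Novak vs Kwan: Kwan wins 11–8.
Novak vs Kaur: Kaur, 10–9.
Novak vs Aoki: Novak wins 14–5.
Zhou vs Kwan: Kwan wins 15–4.
Zhou–Kaur: Kaur 16–3.
Zhou–Aoki: Zhou 10–9.
Kwan vs Kaur: Kaur wins 11–8.
Kwan–Aoki: Kwan 13–6.
Kaur–Aoki: Kaur 17–2.
Each nominee drops at least one matchup (Pham loses to Kwan; Novak loses to Pham; Zhou loses to Pham; Kwan loses to Kaur; Kaur loses to Pham; Aoki loses to Pham); the cycle Pham → Kaur → Kwan → Pham rules out a Condorcet winner.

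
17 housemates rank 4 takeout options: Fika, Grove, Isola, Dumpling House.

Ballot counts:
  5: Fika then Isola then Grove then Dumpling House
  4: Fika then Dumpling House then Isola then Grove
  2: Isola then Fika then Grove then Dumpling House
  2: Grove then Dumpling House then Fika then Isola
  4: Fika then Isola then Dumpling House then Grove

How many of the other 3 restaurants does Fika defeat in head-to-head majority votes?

3

Fika against each rival (17 friends):
Fika vs Grove: Fika wins 15–2.
Fika vs Isola: 15 to 2, Fika.
Fika vs Dumpling House: Fika preferred on 5+4+2+4 = 15 ballots; Fika wins 15–2.
Fika beats Grove, Isola, Dumpling House — 3 pairwise wins.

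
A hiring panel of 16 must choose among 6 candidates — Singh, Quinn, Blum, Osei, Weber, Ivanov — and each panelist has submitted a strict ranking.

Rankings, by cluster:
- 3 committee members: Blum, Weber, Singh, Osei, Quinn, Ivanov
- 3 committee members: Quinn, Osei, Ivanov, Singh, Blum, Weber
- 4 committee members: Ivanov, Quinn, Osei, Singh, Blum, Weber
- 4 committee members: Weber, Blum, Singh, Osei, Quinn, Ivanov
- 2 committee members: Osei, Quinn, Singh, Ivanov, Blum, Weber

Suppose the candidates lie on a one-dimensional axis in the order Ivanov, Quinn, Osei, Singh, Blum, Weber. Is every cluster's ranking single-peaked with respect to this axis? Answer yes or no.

Axis positions: Ivanov=1, Quinn=2, Osei=3, Singh=4, Blum=5, Weber=6.
Cluster 1 (peak Blum at position 5): ranking walks positions 5-6-4-3-2-1, expanding outward from the peak — single-peaked.
Cluster 2 (peak Quinn at position 2): ranking walks positions 2-3-1-4-5-6, expanding outward from the peak — single-peaked.
Cluster 3 (peak Ivanov at position 1): ranking walks positions 1-2-3-4-5-6, expanding outward from the peak — single-peaked.
Cluster 4 (peak Weber at position 6): ranking walks positions 6-5-4-3-2-1, expanding outward from the peak — single-peaked.
Cluster 5 (peak Osei at position 3): ranking walks positions 3-2-4-1-5-6, expanding outward from the peak — single-peaked.
Every ranking is single-peaked on this axis.

yes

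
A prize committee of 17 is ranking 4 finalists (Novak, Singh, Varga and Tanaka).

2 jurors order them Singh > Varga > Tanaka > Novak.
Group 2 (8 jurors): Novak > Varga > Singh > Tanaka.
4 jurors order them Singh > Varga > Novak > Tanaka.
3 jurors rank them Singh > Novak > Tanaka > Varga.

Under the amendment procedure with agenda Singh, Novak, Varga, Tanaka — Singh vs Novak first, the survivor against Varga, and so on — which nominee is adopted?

Round 1: Singh vs Novak — 9–8, Singh advances.
Round 2: Singh vs Varga — 9–8, Singh advances.
Round 3: Singh vs Tanaka — 17–0, Singh advances.
Singh survives the agenda.

Singh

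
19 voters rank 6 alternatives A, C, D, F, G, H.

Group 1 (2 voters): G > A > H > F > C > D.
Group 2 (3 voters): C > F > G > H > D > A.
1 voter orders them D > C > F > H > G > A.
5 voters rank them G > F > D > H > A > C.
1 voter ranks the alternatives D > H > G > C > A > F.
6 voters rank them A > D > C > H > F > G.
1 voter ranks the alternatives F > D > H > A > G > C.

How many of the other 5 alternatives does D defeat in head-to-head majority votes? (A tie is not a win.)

D against each rival (19 voters):
D vs A: 11 to 8, D.
D–C: D 14–5.
D vs F: D is ranked higher on 1+1+6 = 8 ballots, F on 11. F wins 11–8.
D vs G: G wins 10–9.
D vs H: D preferred on 1+5+1+6+1 = 14 ballots; D wins 14–5.
D beats A, C, H; loses to F, G — 3 pairwise wins.

3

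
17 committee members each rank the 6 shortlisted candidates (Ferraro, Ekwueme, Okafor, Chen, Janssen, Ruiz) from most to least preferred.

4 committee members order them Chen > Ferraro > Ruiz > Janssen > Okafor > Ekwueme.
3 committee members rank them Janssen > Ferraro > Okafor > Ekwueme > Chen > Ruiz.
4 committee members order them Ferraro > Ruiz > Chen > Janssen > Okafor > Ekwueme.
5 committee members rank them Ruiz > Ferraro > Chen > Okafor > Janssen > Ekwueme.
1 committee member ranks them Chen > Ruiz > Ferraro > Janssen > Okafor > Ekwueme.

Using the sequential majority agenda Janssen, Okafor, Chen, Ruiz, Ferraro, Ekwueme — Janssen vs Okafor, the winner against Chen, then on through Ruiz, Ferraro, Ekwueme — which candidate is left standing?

Ferraro

Round 1: Janssen vs Okafor — 12–5, Janssen advances.
Round 2: Janssen vs Chen — 3–14, Chen advances.
Round 3: Chen vs Ruiz — 8–9, Ruiz advances.
Round 4: Ruiz vs Ferraro — 6–11, Ferraro advances.
Round 5: Ferraro vs Ekwueme — 17–0, Ferraro advances.
Ferraro survives the agenda.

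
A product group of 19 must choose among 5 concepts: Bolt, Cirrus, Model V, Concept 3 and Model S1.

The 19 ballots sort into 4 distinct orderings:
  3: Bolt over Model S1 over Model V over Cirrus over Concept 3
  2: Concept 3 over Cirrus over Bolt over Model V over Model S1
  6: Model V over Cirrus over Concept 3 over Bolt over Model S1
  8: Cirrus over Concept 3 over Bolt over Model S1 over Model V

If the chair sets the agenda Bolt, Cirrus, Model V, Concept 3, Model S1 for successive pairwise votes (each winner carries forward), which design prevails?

Cirrus

Round 1: Bolt vs Cirrus — 3–16, Cirrus advances.
Round 2: Cirrus vs Model V — 10–9, Cirrus advances.
Round 3: Cirrus vs Concept 3 — 17–2, Cirrus advances.
Round 4: Cirrus vs Model S1 — 16–3, Cirrus advances.
The agenda winner is Cirrus.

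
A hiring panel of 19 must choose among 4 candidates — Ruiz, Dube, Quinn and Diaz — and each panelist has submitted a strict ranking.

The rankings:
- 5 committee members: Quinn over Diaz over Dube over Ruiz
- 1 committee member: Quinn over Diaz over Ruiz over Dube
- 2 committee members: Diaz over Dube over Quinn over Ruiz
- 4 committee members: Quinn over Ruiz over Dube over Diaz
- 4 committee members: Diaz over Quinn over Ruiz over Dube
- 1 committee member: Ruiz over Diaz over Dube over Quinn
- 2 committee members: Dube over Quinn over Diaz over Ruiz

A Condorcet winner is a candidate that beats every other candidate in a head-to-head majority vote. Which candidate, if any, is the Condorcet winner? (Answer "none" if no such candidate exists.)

Check each pair by majority over 19 ballots:
Ruiz vs Dube: 10 to 9, Ruiz.
Ruiz vs Quinn: 1 to 18, Quinn.
Ruiz vs Diaz: 5 to 14, Diaz.
Dube vs Quinn: 5 to 14, Quinn.
Dube vs Diaz: Dube is ranked higher on 4+2 = 6 ballots, Diaz on 13. Diaz wins 13–6.
Quinn vs Diaz: Quinn is ranked higher on 5+1+4+2 = 12 ballots, Diaz on 7. Quinn wins 12–7.
Quinn wins every pairwise contest, so Quinn is the Condorcet winner.

Quinn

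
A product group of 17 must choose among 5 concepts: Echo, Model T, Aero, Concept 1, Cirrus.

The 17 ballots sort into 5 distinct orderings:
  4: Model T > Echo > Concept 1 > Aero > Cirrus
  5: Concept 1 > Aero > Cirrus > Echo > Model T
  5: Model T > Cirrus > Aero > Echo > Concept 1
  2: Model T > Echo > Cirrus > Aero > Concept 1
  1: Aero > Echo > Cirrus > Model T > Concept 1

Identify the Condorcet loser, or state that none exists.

none

Head-to-head results (17 engineers):
Echo vs Model T: 5+1 = 6 for Echo, 11 for Model T — Model T by 11–6.
Echo vs Aero: 6 to 11, Aero.
Echo–Concept 1: Echo 12–5.
Echo vs Cirrus: Echo preferred on 4+2+1 = 7 ballots; Cirrus wins 10–7.
Model T vs Aero: 11 to 6, Model T.
Model T vs Concept 1: Model T wins 12–5.
Model T vs Cirrus: Model T is ranked higher on 4+5+2 = 11 ballots, Cirrus on 6. Model T wins 11–6.
Aero vs Concept 1: Concept 1 wins 9–8.
Aero–Cirrus: Aero 10–7.
Concept 1–Cirrus: Concept 1 9–8.
No design is winless: Echo beats Concept 1; Model T beats Echo; Aero beats Echo; Concept 1 beats Aero; Cirrus beats Echo. There is no Condorcet loser.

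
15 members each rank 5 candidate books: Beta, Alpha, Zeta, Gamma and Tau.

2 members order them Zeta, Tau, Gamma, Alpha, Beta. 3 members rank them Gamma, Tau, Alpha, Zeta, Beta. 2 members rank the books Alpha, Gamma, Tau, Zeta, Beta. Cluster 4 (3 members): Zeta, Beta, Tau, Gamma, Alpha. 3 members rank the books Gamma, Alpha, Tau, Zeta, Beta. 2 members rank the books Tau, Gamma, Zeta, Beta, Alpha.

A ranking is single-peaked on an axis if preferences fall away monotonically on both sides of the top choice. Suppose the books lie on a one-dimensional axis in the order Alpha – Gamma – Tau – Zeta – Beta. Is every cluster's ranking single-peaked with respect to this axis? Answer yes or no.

Axis positions: Alpha=1, Gamma=2, Tau=3, Zeta=4, Beta=5.
Cluster 1 (peak Zeta at position 4): ranking walks positions 4-3-2-1-5, expanding outward from the peak — single-peaked.
Cluster 2 (peak Gamma at position 2): ranking walks positions 2-3-1-4-5, expanding outward from the peak — single-peaked.
Cluster 3 (peak Alpha at position 1): ranking walks positions 1-2-3-4-5, expanding outward from the peak — single-peaked.
Cluster 4 (peak Zeta at position 4): ranking walks positions 4-5-3-2-1, expanding outward from the peak — single-peaked.
Cluster 5 (peak Gamma at position 2): ranking walks positions 2-1-3-4-5, expanding outward from the peak — single-peaked.
Cluster 6 (peak Tau at position 3): ranking walks positions 3-2-4-5-1, expanding outward from the peak — single-peaked.
Every ranking is single-peaked on this axis.

yes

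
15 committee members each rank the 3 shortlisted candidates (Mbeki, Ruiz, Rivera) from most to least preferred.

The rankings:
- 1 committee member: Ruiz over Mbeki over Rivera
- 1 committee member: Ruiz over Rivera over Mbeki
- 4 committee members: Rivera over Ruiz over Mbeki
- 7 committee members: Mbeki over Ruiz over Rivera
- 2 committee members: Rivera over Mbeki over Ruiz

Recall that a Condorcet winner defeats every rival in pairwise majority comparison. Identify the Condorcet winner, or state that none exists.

Pairwise majorities:
Mbeki vs Ruiz: Mbeki preferred on 7+2 = 9 ballots; Mbeki wins 9–6.
Mbeki vs Rivera: 8 to 7, Mbeki.
Ruiz vs Rivera: Ruiz is ranked higher on 1+1+7 = 9 ballots, Rivera on 6. Ruiz wins 9–6.
Mbeki defeats every rival head-to-head and is the Condorcet winner.

Mbeki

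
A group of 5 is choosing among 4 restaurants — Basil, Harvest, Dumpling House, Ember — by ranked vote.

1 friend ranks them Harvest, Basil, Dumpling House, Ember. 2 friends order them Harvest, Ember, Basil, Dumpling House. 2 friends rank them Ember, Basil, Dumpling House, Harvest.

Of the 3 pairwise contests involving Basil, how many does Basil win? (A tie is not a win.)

1

Basil against each rival (5 friends):
Basil vs Harvest: Harvest wins 3–2.
Basil vs Dumpling House: 1+2+2 = 5 for Basil, 0 for Dumpling House — Basil by 5–0.
Basil vs Ember: Basil is ranked higher on 1 ballot, Ember on 4. Ember wins 4–1.
Basil beats Dumpling House; loses to Harvest, Ember — 1 pairwise win.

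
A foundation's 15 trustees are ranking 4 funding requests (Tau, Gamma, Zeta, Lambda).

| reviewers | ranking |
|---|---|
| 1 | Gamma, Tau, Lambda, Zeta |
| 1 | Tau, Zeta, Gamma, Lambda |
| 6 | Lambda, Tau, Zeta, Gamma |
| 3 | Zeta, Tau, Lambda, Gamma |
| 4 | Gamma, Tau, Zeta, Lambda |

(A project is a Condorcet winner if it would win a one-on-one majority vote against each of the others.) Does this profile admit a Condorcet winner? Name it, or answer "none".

Check each pair by majority over 15 ballots:
Tau vs Gamma: 1+6+3 = 10 for Tau, 5 for Gamma — Tau by 10–5.
Tau vs Zeta: 12 to 3, Tau.
Tau vs Lambda: Tau preferred on 1+1+3+4 = 9 ballots; Tau wins 9–6.
Gamma vs Zeta: Zeta, 10–5.
Gamma–Lambda: Lambda 9–6.
Zeta vs Lambda: 8 to 7, Zeta.
Only Tau has no losses; Tau is the Condorcet winner.

Tau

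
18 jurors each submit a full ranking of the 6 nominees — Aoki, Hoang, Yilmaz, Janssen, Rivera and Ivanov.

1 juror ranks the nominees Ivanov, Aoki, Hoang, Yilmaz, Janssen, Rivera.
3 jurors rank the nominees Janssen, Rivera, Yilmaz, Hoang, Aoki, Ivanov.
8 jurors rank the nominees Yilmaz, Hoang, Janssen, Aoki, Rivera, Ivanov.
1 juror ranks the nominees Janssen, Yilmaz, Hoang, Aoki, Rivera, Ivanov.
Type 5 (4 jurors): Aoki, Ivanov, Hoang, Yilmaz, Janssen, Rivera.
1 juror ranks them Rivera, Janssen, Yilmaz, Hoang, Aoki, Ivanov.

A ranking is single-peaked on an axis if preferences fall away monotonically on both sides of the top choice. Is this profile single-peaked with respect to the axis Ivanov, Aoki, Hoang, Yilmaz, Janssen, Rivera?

Axis positions: Ivanov=1, Aoki=2, Hoang=3, Yilmaz=4, Janssen=5, Rivera=6.
Type 1 (peak Ivanov at position 1): ranking walks positions 1-2-3-4-5-6, expanding outward from the peak — single-peaked.
Type 2 (peak Janssen at position 5): ranking walks positions 5-6-4-3-2-1, expanding outward from the peak — single-peaked.
Type 3 (peak Yilmaz at position 4): ranking walks positions 4-3-5-2-6-1, expanding outward from the peak — single-peaked.
Type 4 (peak Janssen at position 5): ranking walks positions 5-4-3-2-6-1, expanding outward from the peak — single-peaked.
Type 5 (peak Aoki at position 2): ranking walks positions 2-1-3-4-5-6, expanding outward from the peak — single-peaked.
Type 6 (peak Rivera at position 6): ranking walks positions 6-5-4-3-2-1, expanding outward from the peak — single-peaked.
Every ranking is single-peaked on this axis.

yes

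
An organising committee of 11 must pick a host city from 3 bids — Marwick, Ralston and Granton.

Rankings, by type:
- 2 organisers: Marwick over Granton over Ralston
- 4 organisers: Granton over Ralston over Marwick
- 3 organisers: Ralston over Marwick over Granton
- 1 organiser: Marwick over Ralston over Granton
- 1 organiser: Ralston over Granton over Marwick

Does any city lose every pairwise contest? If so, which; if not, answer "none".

Pairwise majorities:
Marwick vs Ralston: Marwick is ranked higher on 2+1 = 3 ballots, Ralston on 8. Ralston wins 8–3.
Marwick vs Granton: Marwick wins 6–5.
Ralston vs Granton: Granton wins 6–5.
Each city has at least one pairwise win (Marwick beats Granton; Ralston beats Marwick; Granton beats Ralston) — no Condorcet loser.

none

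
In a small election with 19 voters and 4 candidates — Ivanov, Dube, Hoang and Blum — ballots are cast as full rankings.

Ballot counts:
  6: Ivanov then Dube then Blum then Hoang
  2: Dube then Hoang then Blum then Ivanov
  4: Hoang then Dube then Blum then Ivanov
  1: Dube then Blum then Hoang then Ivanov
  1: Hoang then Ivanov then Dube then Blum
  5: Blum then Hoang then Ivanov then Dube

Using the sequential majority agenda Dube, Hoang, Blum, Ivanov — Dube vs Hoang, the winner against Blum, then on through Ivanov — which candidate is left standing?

Blum

Round 1: Dube vs Hoang — 9–10, Hoang advances.
Round 2: Hoang vs Blum — 7–12, Blum advances.
Round 3: Blum vs Ivanov — 12–7, Blum advances.
The agenda winner is Blum.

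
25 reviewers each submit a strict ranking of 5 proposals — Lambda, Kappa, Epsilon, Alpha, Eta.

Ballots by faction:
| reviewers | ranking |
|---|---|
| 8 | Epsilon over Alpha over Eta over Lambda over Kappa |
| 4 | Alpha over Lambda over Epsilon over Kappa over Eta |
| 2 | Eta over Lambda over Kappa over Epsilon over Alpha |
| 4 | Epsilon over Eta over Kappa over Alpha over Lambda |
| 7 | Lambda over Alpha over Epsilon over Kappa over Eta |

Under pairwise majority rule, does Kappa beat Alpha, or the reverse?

Ballots ranking Kappa above Alpha: 2 + 4 = 6.
Ballots ranking Alpha above Kappa: 25 − 6 = 19.
Alpha wins the head-to-head 19–6.

Alpha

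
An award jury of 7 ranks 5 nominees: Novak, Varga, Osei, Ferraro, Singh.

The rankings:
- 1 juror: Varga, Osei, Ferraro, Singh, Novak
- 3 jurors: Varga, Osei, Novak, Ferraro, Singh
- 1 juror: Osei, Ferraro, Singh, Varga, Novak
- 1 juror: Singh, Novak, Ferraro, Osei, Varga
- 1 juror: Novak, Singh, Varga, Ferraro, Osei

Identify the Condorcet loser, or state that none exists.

Singh

Pairwise majorities:
Novak vs Varga: Novak preferred on 1+1 = 2 ballots; Varga wins 5–2.
Novak vs Osei: Novak is ranked higher on 1+1 = 2 ballots, Osei on 5. Osei wins 5–2.
Novak vs Ferraro: 5 to 2, Novak.
Novak vs Singh: Novak wins 4–3.
Varga vs Osei: Varga preferred on 1+3+1 = 5 ballots; Varga wins 5–2.
Varga–Ferraro: Varga 5–2.
Varga vs Singh: Varga wins 4–3.
Osei vs Ferraro: Osei preferred on 1+3+1 = 5 ballots; Osei wins 5–2.
Osei vs Singh: 1+3+1 = 5 for Osei, 2 for Singh — Osei by 5–2.
Ferraro–Singh: Ferraro 5–2.
Singh loses to every other nominee — it is the Condorcet loser.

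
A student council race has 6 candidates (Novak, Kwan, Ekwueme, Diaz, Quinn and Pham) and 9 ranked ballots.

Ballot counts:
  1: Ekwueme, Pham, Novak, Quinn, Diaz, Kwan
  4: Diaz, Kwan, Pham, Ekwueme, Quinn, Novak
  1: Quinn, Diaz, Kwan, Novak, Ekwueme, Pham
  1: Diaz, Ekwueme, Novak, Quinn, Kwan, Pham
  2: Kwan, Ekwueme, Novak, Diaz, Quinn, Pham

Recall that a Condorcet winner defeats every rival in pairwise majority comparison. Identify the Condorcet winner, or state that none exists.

Check each pair by majority over 9 ballots:
Novak vs Kwan: 2 to 7, Kwan.
Novak vs Ekwueme: Novak preferred on 1 ballot; Ekwueme wins 8–1.
Novak vs Diaz: Diaz wins 6–3.
Novak vs Quinn: Novak is ranked higher on 1+1+2 = 4 ballots, Quinn on 5. Quinn wins 5–4.
Novak–Pham: Pham 5–4.
Kwan vs Ekwueme: Kwan is ranked higher on 4+1+2 = 7 ballots, Ekwueme on 2. Kwan wins 7–2.
Kwan vs Diaz: Kwan preferred on 2 ballots; Diaz wins 7–2.
Kwan vs Quinn: 6 to 3, Kwan.
Kwan vs Pham: Kwan, 8–1.
Ekwueme–Diaz: Diaz 6–3.
Ekwueme vs Quinn: 8 to 1, Ekwueme.
Ekwueme vs Pham: Ekwueme preferred on 1+1+1+2 = 5 ballots; Ekwueme wins 5–4.
Diaz vs Quinn: Diaz preferred on 4+1+2 = 7 ballots; Diaz wins 7–2.
Diaz vs Pham: 8 to 1, Diaz.
Quinn vs Pham: Pham, 5–4.
Diaz beats each of Novak, Kwan, Ekwueme, Quinn, Pham — Diaz is the Condorcet winner.

Diaz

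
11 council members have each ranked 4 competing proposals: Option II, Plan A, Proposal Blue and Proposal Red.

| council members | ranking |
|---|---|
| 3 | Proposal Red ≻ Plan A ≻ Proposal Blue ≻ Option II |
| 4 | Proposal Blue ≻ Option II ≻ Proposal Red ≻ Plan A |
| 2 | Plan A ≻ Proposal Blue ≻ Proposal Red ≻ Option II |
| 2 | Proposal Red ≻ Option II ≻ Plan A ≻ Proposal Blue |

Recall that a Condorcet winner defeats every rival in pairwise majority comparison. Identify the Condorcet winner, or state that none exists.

Head-to-head results (11 council members):
Option II–Plan A: Option II 6–5.
Option II vs Proposal Blue: Proposal Blue wins 9–2.
Option II vs Proposal Red: Proposal Red wins 7–4.
Plan A vs Proposal Blue: Plan A wins 7–4.
Plan A–Proposal Red: Proposal Red 9–2.
Proposal Blue vs Proposal Red: Proposal Blue, 6–5.
Each option drops at least one matchup (Option II loses to Proposal Blue; Plan A loses to Option II; Proposal Blue loses to Plan A; Proposal Red loses to Proposal Blue); the cycle Option II beats Plan A beats Proposal Blue beats Option II rules out a Condorcet winner.

none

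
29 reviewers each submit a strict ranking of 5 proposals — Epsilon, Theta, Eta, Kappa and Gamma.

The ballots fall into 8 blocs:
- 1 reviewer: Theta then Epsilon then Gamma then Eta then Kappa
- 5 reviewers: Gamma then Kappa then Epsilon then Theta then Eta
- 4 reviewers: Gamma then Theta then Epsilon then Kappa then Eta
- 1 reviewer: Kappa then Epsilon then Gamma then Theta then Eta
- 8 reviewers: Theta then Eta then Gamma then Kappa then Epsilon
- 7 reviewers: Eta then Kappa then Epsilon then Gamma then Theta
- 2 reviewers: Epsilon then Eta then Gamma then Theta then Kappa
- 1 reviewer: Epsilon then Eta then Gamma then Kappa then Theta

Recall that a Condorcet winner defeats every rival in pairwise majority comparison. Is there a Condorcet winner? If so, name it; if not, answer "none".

Head-to-head results (29 reviewers):
Epsilon vs Theta: Epsilon wins 16–13.
Epsilon vs Eta: Eta wins 15–14.
Epsilon–Kappa: Kappa 21–8.
Epsilon vs Gamma: Gamma wins 17–12.
Theta vs Eta: Theta, 19–10.
Theta–Kappa: Theta 15–14.
Theta vs Gamma: Gamma, 20–9.
Eta vs Kappa: Eta wins 19–10.
Eta–Gamma: Eta 18–11.
Kappa vs Gamma: Gamma, 21–8.
Each project drops at least one matchup (Epsilon loses to Eta; Theta loses to Epsilon; Eta loses to Theta; Kappa loses to Theta; Gamma loses to Eta); the cycle Epsilon > Theta > Eta > Epsilon rules out a Condorcet winner.

none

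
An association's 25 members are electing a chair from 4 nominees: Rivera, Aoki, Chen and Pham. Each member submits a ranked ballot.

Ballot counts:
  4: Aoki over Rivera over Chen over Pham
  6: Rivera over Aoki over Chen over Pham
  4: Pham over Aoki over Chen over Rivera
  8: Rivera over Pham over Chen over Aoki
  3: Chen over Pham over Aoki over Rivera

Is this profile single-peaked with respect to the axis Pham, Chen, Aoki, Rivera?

no

Axis positions: Pham=1, Chen=2, Aoki=3, Rivera=4.
Bloc 1 (peak Aoki at position 3): ranking walks positions 3-4-2-1, expanding outward from the peak — single-peaked.
Bloc 2 (peak Rivera at position 4): ranking walks positions 4-3-2-1, expanding outward from the peak — single-peaked.
Bloc 3: ranking walks positions 1-3-2-4; Aoki is ranked above Chen even though Chen lies between Aoki and the peak Pham on the axis — preferences dip and rise again. Not single-peaked.
Bloc 4: ranking walks positions 4-1-2-3; Pham is ranked above Aoki even though Aoki lies between Pham and the peak Rivera on the axis — preferences dip and rise again. Not single-peaked.
Bloc 5 (peak Chen at position 2): ranking walks positions 2-1-3-4, expanding outward from the peak — single-peaked.
Bloc 3 violates single-peakedness, so the profile is not single-peaked on this axis.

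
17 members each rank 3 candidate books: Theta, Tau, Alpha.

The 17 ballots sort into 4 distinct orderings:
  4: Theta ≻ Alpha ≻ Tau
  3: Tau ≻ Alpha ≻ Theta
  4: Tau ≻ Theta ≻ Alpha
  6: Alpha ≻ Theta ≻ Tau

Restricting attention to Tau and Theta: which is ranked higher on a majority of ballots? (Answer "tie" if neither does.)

Ballots ranking Tau above Theta: 3 + 4 = 7.
Ballots ranking Theta above Tau: 17 − 7 = 10.
Theta wins the head-to-head 10–7.

Theta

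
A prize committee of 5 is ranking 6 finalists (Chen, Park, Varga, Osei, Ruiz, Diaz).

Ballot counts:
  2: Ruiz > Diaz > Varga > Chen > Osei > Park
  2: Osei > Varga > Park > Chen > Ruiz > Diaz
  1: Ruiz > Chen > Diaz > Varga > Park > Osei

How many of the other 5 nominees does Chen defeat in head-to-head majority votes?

Chen against each rival (5 jurors):
Chen vs Park: Chen wins 3–2.
Chen vs Varga: Varga, 4–1.
Chen vs Osei: Chen is ranked higher on 2+1 = 3 ballots, Osei on 2. Chen wins 3–2.
Chen vs Ruiz: Chen is ranked higher on 2 ballots, Ruiz on 3. Ruiz wins 3–2.
Chen vs Diaz: Chen preferred on 2+1 = 3 ballots; Chen wins 3–2.
Chen beats Park, Osei, Diaz; loses to Varga, Ruiz — 3 pairwise wins.

3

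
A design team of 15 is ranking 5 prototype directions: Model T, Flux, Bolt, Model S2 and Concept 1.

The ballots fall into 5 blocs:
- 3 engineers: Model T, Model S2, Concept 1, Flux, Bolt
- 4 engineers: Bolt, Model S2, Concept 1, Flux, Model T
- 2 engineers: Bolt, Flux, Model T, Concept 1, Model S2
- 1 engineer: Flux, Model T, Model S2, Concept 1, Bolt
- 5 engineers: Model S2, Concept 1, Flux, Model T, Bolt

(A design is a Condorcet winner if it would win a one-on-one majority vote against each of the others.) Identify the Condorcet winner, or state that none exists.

Model S2

Check each pair by majority over 15 ballots:
Model T vs Flux: Flux, 12–3.
Model T vs Bolt: Model T, 9–6.
Model T–Model S2: Model S2 9–6.
Model T–Concept 1: Concept 1 9–6.
Flux vs Bolt: Flux wins 9–6.
Flux vs Model S2: Model S2 wins 12–3.
Flux–Concept 1: Concept 1 12–3.
Bolt–Model S2: Model S2 9–6.
Bolt vs Concept 1: Concept 1, 9–6.
Model S2–Concept 1: Model S2 13–2.
Model S2 beats each of Model T, Flux, Bolt, Concept 1 — Model S2 is the Condorcet winner.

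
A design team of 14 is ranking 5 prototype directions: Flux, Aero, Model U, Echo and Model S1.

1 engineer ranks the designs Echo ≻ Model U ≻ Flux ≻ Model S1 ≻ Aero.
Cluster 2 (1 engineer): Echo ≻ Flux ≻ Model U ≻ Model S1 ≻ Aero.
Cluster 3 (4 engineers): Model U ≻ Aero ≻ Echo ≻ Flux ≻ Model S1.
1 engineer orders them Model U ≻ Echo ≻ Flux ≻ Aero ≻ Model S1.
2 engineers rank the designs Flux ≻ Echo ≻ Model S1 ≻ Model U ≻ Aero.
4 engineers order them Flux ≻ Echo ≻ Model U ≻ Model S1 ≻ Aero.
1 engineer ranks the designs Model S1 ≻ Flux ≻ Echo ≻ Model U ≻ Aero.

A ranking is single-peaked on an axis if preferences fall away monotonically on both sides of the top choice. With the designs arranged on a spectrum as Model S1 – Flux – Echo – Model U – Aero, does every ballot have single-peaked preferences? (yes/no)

yes

Axis positions: Model S1=1, Flux=2, Echo=3, Model U=4, Aero=5.
Cluster 1 (peak Echo at position 3): ranking walks positions 3-4-2-1-5, expanding outward from the peak — single-peaked.
Cluster 2 (peak Echo at position 3): ranking walks positions 3-2-4-1-5, expanding outward from the peak — single-peaked.
Cluster 3 (peak Model U at position 4): ranking walks positions 4-5-3-2-1, expanding outward from the peak — single-peaked.
Cluster 4 (peak Model U at position 4): ranking walks positions 4-3-2-5-1, expanding outward from the peak — single-peaked.
Cluster 5 (peak Flux at position 2): ranking walks positions 2-3-1-4-5, expanding outward from the peak — single-peaked.
Cluster 6 (peak Flux at position 2): ranking walks positions 2-3-4-1-5, expanding outward from the peak — single-peaked.
Cluster 7 (peak Model S1 at position 1): ranking walks positions 1-2-3-4-5, expanding outward from the peak — single-peaked.
Every ranking is single-peaked on this axis.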